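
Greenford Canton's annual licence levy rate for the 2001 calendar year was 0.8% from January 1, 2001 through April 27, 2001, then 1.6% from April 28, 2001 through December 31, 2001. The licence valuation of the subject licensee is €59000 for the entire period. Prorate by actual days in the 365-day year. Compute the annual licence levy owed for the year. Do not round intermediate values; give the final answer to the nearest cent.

€792.70

January 1 – April 27, 2001: 117 days at 0.8% → €59000 × 0.8% × 117/365 = €151.2986
April 28 – December 31, 2001: 248 days at 1.6% → €59000 × 1.6% × 248/365 = €641.4027
Total = €792.7014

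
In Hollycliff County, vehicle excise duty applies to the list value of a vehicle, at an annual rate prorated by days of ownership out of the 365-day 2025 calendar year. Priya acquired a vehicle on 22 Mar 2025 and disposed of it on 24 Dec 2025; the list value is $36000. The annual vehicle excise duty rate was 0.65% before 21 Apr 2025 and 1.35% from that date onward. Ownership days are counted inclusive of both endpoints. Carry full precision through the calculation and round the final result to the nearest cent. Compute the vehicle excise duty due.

22 Mar – 20 Apr 2025: 30 days at 0.65% → $36000 × 0.65% × 30/365 = $19.2329
21 Apr – 24 Dec 2025: 248 days at 1.35% → $36000 × 1.35% × 248/365 = $330.2137
Total = $349.4466

$349.45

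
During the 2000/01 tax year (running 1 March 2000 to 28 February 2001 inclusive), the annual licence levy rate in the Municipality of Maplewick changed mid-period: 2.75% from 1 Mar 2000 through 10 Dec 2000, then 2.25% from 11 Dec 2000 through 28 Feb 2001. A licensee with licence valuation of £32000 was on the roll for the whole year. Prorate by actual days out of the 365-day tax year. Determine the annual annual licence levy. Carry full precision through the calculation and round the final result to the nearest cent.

1 Mar – 10 Dec 2000: 285 days at 2.75% → £32000 × 2.75% × 285/365 = £687.1233
11 Dec 2000 – 28 Feb 2001: 80 days at 2.25% → £32000 × 2.25% × 80/365 = £157.8082
Total = £844.9315

£844.93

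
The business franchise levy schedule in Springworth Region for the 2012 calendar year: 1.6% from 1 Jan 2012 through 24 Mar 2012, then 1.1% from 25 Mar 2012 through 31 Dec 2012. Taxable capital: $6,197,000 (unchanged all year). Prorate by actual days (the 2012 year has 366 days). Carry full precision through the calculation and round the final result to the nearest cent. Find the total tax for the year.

$75,278.31

1 Jan – 24 Mar 2012: 84 days at 1.6% → $6,197,000 × 1.6% × 84/366 = $22,756.1967
25 Mar – 31 Dec 2012: 282 days at 1.1% → $6,197,000 × 1.1% × 282/366 = $52,522.1148
Total = $75,278.3115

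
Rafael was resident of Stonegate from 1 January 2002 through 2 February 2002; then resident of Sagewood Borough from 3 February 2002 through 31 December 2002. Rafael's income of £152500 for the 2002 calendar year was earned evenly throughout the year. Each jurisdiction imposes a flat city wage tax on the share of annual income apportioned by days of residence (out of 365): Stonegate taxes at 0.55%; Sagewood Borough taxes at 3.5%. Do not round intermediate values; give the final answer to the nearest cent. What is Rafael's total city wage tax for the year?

£4930.76

Stonegate, 1 January – 2 February 2002: 33 days → £152500 × 0.55% × 33/365 = £75.8322
Sagewood Borough, 3 February – 31 December 2002: 332 days → £152500 × 3.5% × 332/365 = £4854.9315
Total = £4930.7637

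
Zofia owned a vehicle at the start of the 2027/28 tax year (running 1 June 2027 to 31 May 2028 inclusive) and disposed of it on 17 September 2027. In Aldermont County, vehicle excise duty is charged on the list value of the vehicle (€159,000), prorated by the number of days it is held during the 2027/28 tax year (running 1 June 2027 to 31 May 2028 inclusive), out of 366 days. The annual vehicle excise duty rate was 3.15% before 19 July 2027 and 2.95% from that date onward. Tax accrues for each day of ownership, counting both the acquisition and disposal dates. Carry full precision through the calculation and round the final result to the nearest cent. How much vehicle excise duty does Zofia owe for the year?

€1,438.60

1 June – 18 July 2027: 48 days at 3.15% → €159,000 × 3.15% × 48/366 = €656.8525
19 July – 17 September 2027: 61 days at 2.95% → €159,000 × 2.95% × 61/366 = €781.7500
Total = €1,438.6025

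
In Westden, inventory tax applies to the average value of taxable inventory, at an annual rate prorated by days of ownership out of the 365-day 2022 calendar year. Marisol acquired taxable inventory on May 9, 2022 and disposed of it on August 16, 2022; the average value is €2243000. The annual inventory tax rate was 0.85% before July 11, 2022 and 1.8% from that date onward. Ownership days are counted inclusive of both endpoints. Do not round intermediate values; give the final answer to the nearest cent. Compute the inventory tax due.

May 9 – July 10, 2022: 63 days at 0.85% → €2243000 × 0.85% × 63/365 = €3290.7575
July 11 – August 16, 2022: 37 days at 1.8% → €2243000 × 1.8% × 37/365 = €4092.7068
Total = €7383.4644

€7383.46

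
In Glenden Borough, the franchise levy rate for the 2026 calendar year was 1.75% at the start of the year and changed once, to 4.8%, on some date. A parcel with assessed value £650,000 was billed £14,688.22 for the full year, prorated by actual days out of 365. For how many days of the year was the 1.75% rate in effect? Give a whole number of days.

Let d = days at the first rate; then 365 − d days at the second rate.
£650,000 × [1.75%·d + 4.8%·(365−d)] / 365 = £14,688.22
Solving gives d = 304, so the new rate took effect on November 1, 2026.

304 days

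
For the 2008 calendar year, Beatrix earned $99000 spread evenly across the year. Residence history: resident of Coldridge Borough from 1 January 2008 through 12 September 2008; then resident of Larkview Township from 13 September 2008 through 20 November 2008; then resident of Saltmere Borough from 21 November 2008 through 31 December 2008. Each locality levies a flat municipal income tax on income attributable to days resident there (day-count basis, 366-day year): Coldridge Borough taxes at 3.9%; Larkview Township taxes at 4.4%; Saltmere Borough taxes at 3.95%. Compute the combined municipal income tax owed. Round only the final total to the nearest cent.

Coldridge Borough, 1 January – 12 September 2008: 256 days → $99000 × 3.9% × 256/366 = $2700.5902
Larkview Township, 13 September – 20 November 2008: 69 days → $99000 × 4.4% × 69/366 = $821.2131
Saltmere Borough, 21 November – 31 December 2008: 41 days → $99000 × 3.95% × 41/366 = $438.0615
Total = $3959.8648

$3959.86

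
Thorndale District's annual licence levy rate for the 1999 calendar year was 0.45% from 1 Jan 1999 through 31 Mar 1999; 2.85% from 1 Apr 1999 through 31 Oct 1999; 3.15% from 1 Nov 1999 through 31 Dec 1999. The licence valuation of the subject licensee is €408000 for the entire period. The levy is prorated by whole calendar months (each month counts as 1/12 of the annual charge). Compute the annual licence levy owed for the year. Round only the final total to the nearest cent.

€9384.00

1 Jan – 31 Mar 1999: 3 months at 0.45% → €408000 × 0.45% × 3/12 = €459.0000
1 Apr – 31 Oct 1999: 7 months at 2.85% → €408000 × 2.85% × 7/12 = €6783.0000
1 Nov – 31 Dec 1999: 2 months at 3.15% → €408000 × 3.15% × 2/12 = €2142.0000
Total = €9384.0000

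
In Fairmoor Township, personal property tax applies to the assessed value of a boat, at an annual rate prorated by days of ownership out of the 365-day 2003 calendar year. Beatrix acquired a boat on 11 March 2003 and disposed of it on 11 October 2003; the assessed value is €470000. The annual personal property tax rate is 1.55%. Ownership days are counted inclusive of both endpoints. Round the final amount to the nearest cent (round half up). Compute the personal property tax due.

€4291.16

Days held (11 March – 11 October 2003): 215 out of 365
Tax = €470000 × 1.55% × 215/365 = €4291.1644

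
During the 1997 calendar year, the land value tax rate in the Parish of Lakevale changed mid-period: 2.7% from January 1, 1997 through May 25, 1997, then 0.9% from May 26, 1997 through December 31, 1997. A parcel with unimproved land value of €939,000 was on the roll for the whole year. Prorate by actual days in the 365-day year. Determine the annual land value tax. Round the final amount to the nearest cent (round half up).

January 1 – May 25, 1997: 145 days at 2.7% → €939,000 × 2.7% × 145/365 = €10,071.7397
May 26 – December 31, 1997: 220 days at 0.9% → €939,000 × 0.9% × 220/365 = €5,093.7534
Total = €15,165.4932

€15,165.49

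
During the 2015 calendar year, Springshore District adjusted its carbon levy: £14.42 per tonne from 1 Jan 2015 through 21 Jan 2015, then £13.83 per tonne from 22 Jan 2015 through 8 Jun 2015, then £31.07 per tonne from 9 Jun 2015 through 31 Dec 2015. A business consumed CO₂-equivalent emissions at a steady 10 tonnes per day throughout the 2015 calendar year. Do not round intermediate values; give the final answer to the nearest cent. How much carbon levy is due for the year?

1 Jan – 21 Jan 2015: 21 days × 10 tonnes/day = 210 tonnes at £14.42/tonne → £3028.20
22 Jan – 8 Jun 2015: 138 days × 10 tonnes/day = 1,380 tonnes at £13.83/tonne → £19085.40
9 Jun – 31 Dec 2015: 206 days × 10 tonnes/day = 2,060 tonnes at £31.07/tonne → £64004.20

£86117.80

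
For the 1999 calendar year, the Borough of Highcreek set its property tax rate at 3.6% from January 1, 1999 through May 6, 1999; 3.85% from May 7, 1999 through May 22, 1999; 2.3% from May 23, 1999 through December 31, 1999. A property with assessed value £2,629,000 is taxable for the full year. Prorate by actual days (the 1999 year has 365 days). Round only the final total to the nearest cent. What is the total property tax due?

January 1 – May 6, 1999: 126 days at 3.6% → £2,629,000 × 3.6% × 126/365 = £32,671.6274
May 7 – May 22, 1999: 16 days at 3.85% → £2,629,000 × 3.85% × 16/365 = £4,436.8877
May 23 – December 31, 1999: 223 days at 2.3% → £2,629,000 × 2.3% × 223/365 = £36,942.8521
Total = £74,051.3671

£74,051.37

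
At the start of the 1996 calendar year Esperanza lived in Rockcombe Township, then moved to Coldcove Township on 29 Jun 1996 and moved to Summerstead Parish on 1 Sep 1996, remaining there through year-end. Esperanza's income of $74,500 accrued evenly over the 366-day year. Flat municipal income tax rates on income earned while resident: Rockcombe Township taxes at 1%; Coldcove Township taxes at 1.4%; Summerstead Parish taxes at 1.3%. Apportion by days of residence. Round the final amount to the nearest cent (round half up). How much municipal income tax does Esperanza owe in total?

$871.61

Rockcombe Township, 1 Jan – 28 Jun 1996: 180 days → $74,500 × 1% × 180/366 = $366.3934
Coldcove Township, 29 Jun – 31 Aug 1996: 64 days → $74,500 × 1.4% × 64/366 = $182.3825
Summerstead Parish, 1 Sep – 31 Dec 1996: 122 days → $74,500 × 1.3% × 122/366 = $322.8333
Total = $871.6093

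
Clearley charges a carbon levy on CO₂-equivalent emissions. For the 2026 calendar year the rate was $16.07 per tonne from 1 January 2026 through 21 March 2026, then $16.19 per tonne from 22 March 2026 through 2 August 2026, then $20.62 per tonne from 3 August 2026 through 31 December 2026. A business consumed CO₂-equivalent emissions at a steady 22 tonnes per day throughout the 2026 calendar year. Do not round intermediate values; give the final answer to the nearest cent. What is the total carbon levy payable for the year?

1 January – 21 March 2026: 80 days × 22 tonnes/day = 1,760 tonnes at $16.07/tonne → $28,283.20
22 March – 2 August 2026: 134 days × 22 tonnes/day = 2,948 tonnes at $16.19/tonne → $47,728.12
3 August – 31 December 2026: 151 days × 22 tonnes/day = 3,322 tonnes at $20.62/tonne → $68,499.64

$144,510.96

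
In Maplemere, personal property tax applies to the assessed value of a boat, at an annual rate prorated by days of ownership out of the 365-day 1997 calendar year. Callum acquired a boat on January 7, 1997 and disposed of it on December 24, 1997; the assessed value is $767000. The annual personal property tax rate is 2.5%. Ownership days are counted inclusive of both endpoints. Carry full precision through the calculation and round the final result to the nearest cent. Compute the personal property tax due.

Days held (January 7 – December 24, 1997): 352 out of 365
Tax = $767000 × 2.5% × 352/365 = $18492.0548

$18492.05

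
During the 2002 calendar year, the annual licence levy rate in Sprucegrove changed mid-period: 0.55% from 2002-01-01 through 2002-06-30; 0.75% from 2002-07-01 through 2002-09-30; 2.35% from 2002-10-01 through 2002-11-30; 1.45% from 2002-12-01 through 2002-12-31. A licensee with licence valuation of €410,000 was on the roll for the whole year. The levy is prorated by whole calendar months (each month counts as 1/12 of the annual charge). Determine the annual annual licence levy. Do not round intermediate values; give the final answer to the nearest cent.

€3,997.50

2002-01-01 to 2002-06-30: 6 months at 0.55% → €410,000 × 0.55% × 6/12 = €1,127.5000
2002-07-01 to 2002-09-30: 3 months at 0.75% → €410,000 × 0.75% × 3/12 = €768.7500
2002-10-01 to 2002-11-30: 2 months at 2.35% → €410,000 × 2.35% × 2/12 = €1,605.8333
2002-12-01 to 2002-12-31: 1 month at 1.45% → €410,000 × 1.45% × 1/12 = €495.4167
Total = €3,997.5000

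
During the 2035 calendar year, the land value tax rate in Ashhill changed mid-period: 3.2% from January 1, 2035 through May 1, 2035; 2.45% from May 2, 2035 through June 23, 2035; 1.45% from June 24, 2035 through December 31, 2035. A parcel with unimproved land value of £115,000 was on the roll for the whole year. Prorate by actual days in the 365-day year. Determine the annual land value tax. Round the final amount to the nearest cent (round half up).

January 1 – May 1, 2035: 121 days at 3.2% → £115,000 × 3.2% × 121/365 = £1,219.9452
May 2 – June 23, 2035: 53 days at 2.45% → £115,000 × 2.45% × 53/365 = £409.1164
June 24 – December 31, 2035: 191 days at 1.45% → £115,000 × 1.45% × 191/365 = £872.5822
Total = £2,501.6438

£2,501.64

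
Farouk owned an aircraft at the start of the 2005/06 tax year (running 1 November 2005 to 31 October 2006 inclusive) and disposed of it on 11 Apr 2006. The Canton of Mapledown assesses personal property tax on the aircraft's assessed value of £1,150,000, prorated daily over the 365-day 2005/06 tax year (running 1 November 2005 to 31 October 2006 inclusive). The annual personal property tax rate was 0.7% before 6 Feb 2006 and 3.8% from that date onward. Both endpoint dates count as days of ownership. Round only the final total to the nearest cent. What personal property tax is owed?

1 Nov 2005 – 5 Feb 2006: 97 days at 0.7% → £1,150,000 × 0.7% × 97/365 = £2,139.3151
6 Feb – 11 Apr 2006: 65 days at 3.8% → £1,150,000 × 3.8% × 65/365 = £7,782.1918
Total = £9,921.5068

£9,921.51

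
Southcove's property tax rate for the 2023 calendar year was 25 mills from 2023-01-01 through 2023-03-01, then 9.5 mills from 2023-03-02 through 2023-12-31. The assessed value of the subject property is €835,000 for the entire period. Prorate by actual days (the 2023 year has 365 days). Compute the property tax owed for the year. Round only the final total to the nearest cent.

€10,060.03

2023-01-01 to 2023-03-01: 60 days at 25 mills → €835,000 × 2.5% × 60/365 = €3,431.5068
2023-03-02 to 2023-12-31: 305 days at 9.5 mills → €835,000 × 0.95% × 305/365 = €6,628.5274
Total = €10,060.0342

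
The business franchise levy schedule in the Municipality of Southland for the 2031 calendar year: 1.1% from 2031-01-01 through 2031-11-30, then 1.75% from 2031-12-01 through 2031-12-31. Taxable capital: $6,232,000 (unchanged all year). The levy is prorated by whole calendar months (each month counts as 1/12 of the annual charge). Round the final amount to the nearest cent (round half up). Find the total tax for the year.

$71,927.67

2031-01-01 to 2031-11-30: 11 months at 1.1% → $6,232,000 × 1.1% × 11/12 = $62,839.3333
2031-12-01 to 2031-12-31: 1 month at 1.75% → $6,232,000 × 1.75% × 1/12 = $9,088.3333
Total = $71,927.6667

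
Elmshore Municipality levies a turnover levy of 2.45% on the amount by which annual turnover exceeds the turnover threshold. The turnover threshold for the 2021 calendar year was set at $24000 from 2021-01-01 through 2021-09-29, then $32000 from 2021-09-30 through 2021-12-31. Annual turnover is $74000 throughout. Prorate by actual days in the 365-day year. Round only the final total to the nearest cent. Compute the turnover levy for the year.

$1175.06

2021-01-01 to 2021-09-29: 272 days, exemption $24000 → ($74000 − $24000) × 2.45% × 272/365 = $912.8767
2021-09-30 to 2021-12-31: 93 days, exemption $32000 → ($74000 − $32000) × 2.45% × 93/365 = $262.1836
Total = $1175.0603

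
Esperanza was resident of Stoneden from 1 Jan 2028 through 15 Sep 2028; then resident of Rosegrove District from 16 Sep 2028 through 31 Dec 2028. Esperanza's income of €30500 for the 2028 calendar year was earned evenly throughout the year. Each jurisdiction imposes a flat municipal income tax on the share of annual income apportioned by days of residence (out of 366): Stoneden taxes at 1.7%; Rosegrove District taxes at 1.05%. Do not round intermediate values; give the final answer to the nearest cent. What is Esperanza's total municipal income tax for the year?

€460.54

Stoneden, 1 Jan – 15 Sep 2028: 259 days → €30500 × 1.7% × 259/366 = €366.9167
Rosegrove District, 16 Sep – 31 Dec 2028: 107 days → €30500 × 1.05% × 107/366 = €93.6250
Total = €460.5417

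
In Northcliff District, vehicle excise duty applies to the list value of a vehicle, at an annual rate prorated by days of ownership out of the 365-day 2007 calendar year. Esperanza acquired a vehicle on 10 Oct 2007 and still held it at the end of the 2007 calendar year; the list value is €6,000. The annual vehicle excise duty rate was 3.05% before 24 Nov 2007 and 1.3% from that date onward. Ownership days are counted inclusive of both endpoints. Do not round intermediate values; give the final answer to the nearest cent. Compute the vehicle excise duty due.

10 Oct – 23 Nov 2007: 45 days at 3.05% → €6,000 × 3.05% × 45/365 = €22.5616
24 Nov – 31 Dec 2007: 38 days at 1.3% → €6,000 × 1.3% × 38/365 = €8.1205
Total = €30.6822

€30.68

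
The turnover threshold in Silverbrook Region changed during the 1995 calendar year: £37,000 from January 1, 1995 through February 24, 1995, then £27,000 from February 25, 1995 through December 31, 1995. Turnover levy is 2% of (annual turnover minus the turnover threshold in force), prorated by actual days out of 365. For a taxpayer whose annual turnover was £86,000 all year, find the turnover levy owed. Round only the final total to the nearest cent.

January 1 – February 24, 1995: 55 days, exemption £37,000 → (£86,000 − £37,000) × 2% × 55/365 = £147.6712
February 25 – December 31, 1995: 310 days, exemption £27,000 → (£86,000 − £27,000) × 2% × 310/365 = £1,002.1918
Total = £1,149.8630

£1,149.86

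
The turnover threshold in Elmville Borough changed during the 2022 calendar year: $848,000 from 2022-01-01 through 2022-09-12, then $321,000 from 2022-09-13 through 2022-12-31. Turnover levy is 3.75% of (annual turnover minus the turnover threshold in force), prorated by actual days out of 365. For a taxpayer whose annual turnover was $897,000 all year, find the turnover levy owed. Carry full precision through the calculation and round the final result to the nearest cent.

$7,793.32

2022-01-01 to 2022-09-12: 255 days, exemption $848,000 → ($897,000 − $848,000) × 3.75% × 255/365 = $1,283.7329
2022-09-13 to 2022-12-31: 110 days, exemption $321,000 → ($897,000 − $321,000) × 3.75% × 110/365 = $6,509.5890
Total = $7,793.3219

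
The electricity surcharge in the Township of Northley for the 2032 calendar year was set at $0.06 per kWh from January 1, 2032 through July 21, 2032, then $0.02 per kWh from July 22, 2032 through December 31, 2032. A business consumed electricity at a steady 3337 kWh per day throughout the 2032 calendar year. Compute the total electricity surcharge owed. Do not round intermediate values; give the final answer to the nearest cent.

January 1 – July 21, 2032: 203 days × 3337 kWh/day = 677,411 kWh at $0.06/kWh → $40,644.66
July 22 – December 31, 2032: 163 days × 3337 kWh/day = 543,931 kWh at $0.02/kWh → $10,878.62

$51,523.28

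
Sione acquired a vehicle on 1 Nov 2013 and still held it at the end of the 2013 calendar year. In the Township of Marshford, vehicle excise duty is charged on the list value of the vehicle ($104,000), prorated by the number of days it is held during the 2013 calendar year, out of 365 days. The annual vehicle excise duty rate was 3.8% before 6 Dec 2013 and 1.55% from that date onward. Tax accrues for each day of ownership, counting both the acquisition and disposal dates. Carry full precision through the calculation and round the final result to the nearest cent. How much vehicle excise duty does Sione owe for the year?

$493.79

1 Nov – 5 Dec 2013: 35 days at 3.8% → $104,000 × 3.8% × 35/365 = $378.9589
6 Dec – 31 Dec 2013: 26 days at 1.55% → $104,000 × 1.55% × 26/365 = $114.8274
Total = $493.7863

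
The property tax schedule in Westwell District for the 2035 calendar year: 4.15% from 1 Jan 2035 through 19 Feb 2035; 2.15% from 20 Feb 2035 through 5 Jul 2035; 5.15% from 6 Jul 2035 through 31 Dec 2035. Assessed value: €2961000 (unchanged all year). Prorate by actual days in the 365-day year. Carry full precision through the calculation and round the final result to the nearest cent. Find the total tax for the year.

€115337.03

1 Jan – 19 Feb 2035: 50 days at 4.15% → €2961000 × 4.15% × 50/365 = €16833.0822
20 Feb – 5 Jul 2035: 136 days at 2.15% → €2961000 × 2.15% × 136/365 = €23720.4493
6 Jul – 31 Dec 2035: 179 days at 5.15% → €2961000 × 5.15% × 179/365 = €74783.5027
Total = €115337.0342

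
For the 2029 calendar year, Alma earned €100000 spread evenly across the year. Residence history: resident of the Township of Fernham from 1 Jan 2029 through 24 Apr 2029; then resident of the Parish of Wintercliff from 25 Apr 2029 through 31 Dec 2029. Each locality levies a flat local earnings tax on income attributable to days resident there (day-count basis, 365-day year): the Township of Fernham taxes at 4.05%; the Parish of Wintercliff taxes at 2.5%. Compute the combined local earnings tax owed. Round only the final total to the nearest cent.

The Township of Fernham, 1 Jan – 24 Apr 2029: 114 days → €100000 × 4.05% × 114/365 = €1264.9315
The Parish of Wintercliff, 25 Apr – 31 Dec 2029: 251 days → €100000 × 2.5% × 251/365 = €1719.1781
Total = €2984.1096

€2984.11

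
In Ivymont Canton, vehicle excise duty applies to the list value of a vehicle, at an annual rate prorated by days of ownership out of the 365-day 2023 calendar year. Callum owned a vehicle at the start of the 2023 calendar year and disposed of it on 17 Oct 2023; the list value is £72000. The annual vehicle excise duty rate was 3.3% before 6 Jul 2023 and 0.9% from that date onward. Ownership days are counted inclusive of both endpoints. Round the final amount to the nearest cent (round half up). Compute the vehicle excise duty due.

1 Jan – 5 Jul 2023: 186 days at 3.3% → £72000 × 3.3% × 186/365 = £1210.7836
6 Jul – 17 Oct 2023: 104 days at 0.9% → £72000 × 0.9% × 104/365 = £184.6356
Total = £1395.4192

£1395.42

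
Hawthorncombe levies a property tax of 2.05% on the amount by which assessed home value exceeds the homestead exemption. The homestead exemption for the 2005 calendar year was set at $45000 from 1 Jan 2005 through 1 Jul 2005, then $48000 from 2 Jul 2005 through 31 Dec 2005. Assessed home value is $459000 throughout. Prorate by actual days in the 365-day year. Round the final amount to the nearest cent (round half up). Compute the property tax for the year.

1 Jan – 1 Jul 2005: 182 days, exemption $45000 → ($459000 − $45000) × 2.05% × 182/365 = $4231.8740
2 Jul – 31 Dec 2005: 183 days, exemption $48000 → ($459000 − $48000) × 2.05% × 183/365 = $4224.2918
Total = $8456.1658

$8456.17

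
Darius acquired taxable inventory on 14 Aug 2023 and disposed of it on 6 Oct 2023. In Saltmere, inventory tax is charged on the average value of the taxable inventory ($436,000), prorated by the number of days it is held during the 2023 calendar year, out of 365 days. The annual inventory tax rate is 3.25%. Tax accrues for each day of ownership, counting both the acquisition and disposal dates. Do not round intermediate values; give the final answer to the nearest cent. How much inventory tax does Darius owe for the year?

$2,096.38

Days held (14 Aug – 6 Oct 2023): 54 out of 365
Tax = $436,000 × 3.25% × 54/365 = $2,096.3836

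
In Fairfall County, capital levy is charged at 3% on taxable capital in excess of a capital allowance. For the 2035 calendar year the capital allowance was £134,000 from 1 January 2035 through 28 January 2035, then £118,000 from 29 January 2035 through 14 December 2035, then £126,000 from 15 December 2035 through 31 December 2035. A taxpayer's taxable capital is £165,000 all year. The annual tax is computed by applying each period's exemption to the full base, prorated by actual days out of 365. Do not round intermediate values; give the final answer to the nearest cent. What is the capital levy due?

£1,362.00

1 January – 28 January 2035: 28 days, exemption £134,000 → (£165,000 − £134,000) × 3% × 28/365 = £71.3425
29 January – 14 December 2035: 320 days, exemption £118,000 → (£165,000 − £118,000) × 3% × 320/365 = £1,236.1644
15 December – 31 December 2035: 17 days, exemption £126,000 → (£165,000 − £126,000) × 3% × 17/365 = £54.4932
Total = £1,362.0000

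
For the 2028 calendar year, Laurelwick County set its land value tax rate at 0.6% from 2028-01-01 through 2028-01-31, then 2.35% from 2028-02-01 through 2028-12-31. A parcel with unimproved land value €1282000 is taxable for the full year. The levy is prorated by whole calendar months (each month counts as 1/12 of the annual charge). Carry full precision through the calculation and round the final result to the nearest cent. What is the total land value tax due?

2028-01-01 to 2028-01-31: 1 month at 0.6% → €1282000 × 0.6% × 1/12 = €641.0000
2028-02-01 to 2028-12-31: 11 months at 2.35% → €1282000 × 2.35% × 11/12 = €27616.4167
Total = €28257.4167

€28257.42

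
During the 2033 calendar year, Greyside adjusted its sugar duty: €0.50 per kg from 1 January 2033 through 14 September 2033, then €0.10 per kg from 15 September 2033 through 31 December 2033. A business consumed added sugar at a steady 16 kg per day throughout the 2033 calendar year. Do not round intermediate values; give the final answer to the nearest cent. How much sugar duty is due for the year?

€2228.80

1 January – 14 September 2033: 257 days × 16 kg/day = 4,112 kg at €0.50/kg → €2056.00
15 September – 31 December 2033: 108 days × 16 kg/day = 1,728 kg at €0.10/kg → €172.80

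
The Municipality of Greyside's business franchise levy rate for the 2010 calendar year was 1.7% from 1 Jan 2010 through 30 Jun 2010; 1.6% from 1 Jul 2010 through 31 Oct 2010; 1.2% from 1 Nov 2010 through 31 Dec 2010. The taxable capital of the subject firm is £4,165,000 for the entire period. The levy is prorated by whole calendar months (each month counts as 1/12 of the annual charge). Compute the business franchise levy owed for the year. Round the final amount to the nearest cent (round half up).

£65,945.83

1 Jan – 30 Jun 2010: 6 months at 1.7% → £4,165,000 × 1.7% × 6/12 = £35,402.5000
1 Jul – 31 Oct 2010: 4 months at 1.6% → £4,165,000 × 1.6% × 4/12 = £22,213.3333
1 Nov – 31 Dec 2010: 2 months at 1.2% → £4,165,000 × 1.2% × 2/12 = £8,330.0000
Total = £65,945.8333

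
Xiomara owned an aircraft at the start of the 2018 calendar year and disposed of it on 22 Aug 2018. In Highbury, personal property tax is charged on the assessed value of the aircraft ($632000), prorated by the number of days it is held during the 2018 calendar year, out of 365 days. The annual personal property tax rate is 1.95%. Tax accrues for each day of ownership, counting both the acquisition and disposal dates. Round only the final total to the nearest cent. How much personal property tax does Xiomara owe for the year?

Days held (1 Jan – 22 Aug 2018): 234 out of 365
Tax = $632000 × 1.95% × 234/365 = $7900.8658

$7900.87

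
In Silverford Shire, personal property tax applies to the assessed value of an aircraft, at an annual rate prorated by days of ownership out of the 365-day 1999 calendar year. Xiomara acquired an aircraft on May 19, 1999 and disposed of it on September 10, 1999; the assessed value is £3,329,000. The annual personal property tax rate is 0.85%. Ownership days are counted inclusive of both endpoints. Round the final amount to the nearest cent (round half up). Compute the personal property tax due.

£8,915.34

Days held (May 19 – September 10, 1999): 115 out of 365
Tax = £3,329,000 × 0.85% × 115/365 = £8,915.3356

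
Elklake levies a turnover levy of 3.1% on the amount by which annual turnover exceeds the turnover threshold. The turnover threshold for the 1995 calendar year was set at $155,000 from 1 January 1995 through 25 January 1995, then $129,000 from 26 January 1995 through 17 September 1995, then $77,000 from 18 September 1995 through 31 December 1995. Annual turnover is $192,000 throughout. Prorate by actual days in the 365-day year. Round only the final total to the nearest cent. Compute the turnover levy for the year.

$2,361.52

1 January – 25 January 1995: 25 days, exemption $155,000 → ($192,000 − $155,000) × 3.1% × 25/365 = $78.5616
26 January – 17 September 1995: 235 days, exemption $129,000 → ($192,000 − $129,000) × 3.1% × 235/365 = $1,257.4110
18 September – 31 December 1995: 105 days, exemption $77,000 → ($192,000 − $77,000) × 3.1% × 105/365 = $1,025.5479
Total = $2,361.5205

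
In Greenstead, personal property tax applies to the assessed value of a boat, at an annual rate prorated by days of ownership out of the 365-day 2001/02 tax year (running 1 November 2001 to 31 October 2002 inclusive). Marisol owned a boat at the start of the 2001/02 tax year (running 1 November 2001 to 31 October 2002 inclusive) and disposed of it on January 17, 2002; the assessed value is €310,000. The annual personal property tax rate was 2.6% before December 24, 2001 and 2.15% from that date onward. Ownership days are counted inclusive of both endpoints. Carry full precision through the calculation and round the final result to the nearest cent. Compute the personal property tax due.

November 1 – December 23, 2001: 53 days at 2.6% → €310,000 × 2.6% × 53/365 = €1,170.3562
December 24, 2001 – January 17, 2002: 25 days at 2.15% → €310,000 × 2.15% × 25/365 = €456.5068
Total = €1,626.8630

€1,626.86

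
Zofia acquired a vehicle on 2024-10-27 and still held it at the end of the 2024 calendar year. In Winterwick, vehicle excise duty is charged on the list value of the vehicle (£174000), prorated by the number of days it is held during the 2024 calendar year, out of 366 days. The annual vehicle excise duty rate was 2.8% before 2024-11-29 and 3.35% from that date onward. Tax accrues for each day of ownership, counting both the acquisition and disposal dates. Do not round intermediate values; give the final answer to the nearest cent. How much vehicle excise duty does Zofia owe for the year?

£964.84

2024-10-27 to 2024-11-28: 33 days at 2.8% → £174000 × 2.8% × 33/366 = £439.2787
2024-11-29 to 2024-12-31: 33 days at 3.35% → £174000 × 3.35% × 33/366 = £525.5656
Total = £964.8443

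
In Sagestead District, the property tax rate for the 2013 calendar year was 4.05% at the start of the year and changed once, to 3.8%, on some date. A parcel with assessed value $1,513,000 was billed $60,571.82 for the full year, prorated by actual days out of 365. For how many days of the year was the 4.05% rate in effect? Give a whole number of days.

297 days

Let d = days at the first rate; then 365 − d days at the second rate.
$1,513,000 × [4.05%·d + 3.8%·(365−d)] / 365 = $60,571.82
Solving gives d = 297, so the new rate took effect on October 25, 2013.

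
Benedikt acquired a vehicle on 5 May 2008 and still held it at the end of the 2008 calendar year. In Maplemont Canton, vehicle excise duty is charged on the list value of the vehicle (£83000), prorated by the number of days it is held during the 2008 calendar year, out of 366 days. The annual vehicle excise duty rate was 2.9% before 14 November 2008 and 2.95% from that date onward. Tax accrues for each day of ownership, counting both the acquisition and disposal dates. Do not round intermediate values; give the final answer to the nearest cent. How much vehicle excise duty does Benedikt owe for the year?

5 May – 13 November 2008: 193 days at 2.9% → £83000 × 2.9% × 193/366 = £1269.2650
14 November – 31 December 2008: 48 days at 2.95% → £83000 × 2.95% × 48/366 = £321.1148
Total = £1590.3798

£1590.38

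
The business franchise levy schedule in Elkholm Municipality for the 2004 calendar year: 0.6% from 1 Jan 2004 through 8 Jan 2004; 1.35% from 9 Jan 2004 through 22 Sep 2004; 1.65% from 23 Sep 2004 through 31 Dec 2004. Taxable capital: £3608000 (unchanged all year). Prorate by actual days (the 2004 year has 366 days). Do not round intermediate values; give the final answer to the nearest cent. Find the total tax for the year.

1 Jan – 8 Jan 2004: 8 days at 0.6% → £3608000 × 0.6% × 8/366 = £473.1803
9 Jan – 22 Sep 2004: 258 days at 1.35% → £3608000 × 1.35% × 258/366 = £34335.1475
23 Sep – 31 Dec 2004: 100 days at 1.65% → £3608000 × 1.65% × 100/366 = £16265.5738
Total = £51073.9016

£51073.90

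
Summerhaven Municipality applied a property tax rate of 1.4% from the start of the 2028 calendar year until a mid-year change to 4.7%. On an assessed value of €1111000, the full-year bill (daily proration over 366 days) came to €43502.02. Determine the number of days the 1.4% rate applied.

Let d = days at the first rate; then 366 − d days at the second rate.
€1111000 × [1.4%·d + 4.7%·(366−d)] / 366 = €43502.02
Solving gives d = 87, so the new rate took effect on 28 March 2028.

87 days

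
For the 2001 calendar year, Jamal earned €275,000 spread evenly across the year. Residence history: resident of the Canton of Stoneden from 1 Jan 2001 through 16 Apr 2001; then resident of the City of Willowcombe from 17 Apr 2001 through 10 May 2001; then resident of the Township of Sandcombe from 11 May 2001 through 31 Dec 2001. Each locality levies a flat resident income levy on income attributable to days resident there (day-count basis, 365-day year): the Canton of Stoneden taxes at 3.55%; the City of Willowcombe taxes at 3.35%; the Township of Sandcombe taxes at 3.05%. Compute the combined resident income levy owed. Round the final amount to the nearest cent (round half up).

The Canton of Stoneden, 1 Jan – 16 Apr 2001: 106 days → €275,000 × 3.55% × 106/365 = €2,835.1370
The City of Willowcombe, 17 Apr – 10 May 2001: 24 days → €275,000 × 3.35% × 24/365 = €605.7534
The Township of Sandcombe, 11 May – 31 Dec 2001: 235 days → €275,000 × 3.05% × 235/365 = €5,400.1712
Total = €8,841.0616

€8,841.06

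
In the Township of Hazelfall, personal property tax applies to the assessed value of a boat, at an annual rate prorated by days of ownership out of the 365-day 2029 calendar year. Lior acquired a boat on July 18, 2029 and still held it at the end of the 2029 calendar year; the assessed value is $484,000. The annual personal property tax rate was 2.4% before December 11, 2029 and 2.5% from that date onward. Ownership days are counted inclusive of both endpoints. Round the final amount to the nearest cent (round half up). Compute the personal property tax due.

$5,342.56

July 18 – December 10, 2029: 146 days at 2.4% → $484,000 × 2.4% × 146/365 = $4,646.4000
December 11 – December 31, 2029: 21 days at 2.5% → $484,000 × 2.5% × 21/365 = $696.1644
Total = $5,342.5644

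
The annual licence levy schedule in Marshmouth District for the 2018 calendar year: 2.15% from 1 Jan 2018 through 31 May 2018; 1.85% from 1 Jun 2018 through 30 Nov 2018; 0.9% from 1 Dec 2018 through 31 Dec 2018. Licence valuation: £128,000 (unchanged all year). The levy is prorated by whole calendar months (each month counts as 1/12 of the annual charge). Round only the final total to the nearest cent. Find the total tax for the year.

1 Jan – 31 May 2018: 5 months at 2.15% → £128,000 × 2.15% × 5/12 = £1,146.6667
1 Jun – 30 Nov 2018: 6 months at 1.85% → £128,000 × 1.85% × 6/12 = £1,184.0000
1 Dec – 31 Dec 2018: 1 month at 0.9% → £128,000 × 0.9% × 1/12 = £96.0000
Total = £2,426.6667

£2,426.67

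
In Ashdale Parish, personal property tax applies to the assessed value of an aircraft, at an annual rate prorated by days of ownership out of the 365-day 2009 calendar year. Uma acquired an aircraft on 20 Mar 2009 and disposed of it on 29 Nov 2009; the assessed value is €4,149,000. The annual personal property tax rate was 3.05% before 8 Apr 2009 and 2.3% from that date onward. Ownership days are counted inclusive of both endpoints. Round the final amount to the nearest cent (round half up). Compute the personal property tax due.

€68,287.99

20 Mar – 7 Apr 2009: 19 days at 3.05% → €4,149,000 × 3.05% × 19/365 = €6,587.2479
8 Apr – 29 Nov 2009: 236 days at 2.3% → €4,149,000 × 2.3% × 236/365 = €61,700.7452
Total = €68,287.9932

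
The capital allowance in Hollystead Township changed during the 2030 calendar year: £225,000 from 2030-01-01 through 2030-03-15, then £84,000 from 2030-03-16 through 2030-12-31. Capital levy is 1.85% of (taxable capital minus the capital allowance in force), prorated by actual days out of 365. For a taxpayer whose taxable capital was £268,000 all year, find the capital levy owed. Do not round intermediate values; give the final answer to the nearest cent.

2030-01-01 to 2030-03-15: 74 days, exemption £225,000 → (£268,000 − £225,000) × 1.85% × 74/365 = £161.2795
2030-03-16 to 2030-12-31: 291 days, exemption £84,000 → (£268,000 − £84,000) × 1.85% × 291/365 = £2,713.8740
Total = £2,875.1534

£2,875.15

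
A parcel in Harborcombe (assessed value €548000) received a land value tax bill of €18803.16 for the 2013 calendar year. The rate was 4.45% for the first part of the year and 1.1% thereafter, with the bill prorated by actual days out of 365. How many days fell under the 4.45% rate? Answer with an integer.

Let d = days at the first rate; then 365 − d days at the second rate.
€548000 × [4.45%·d + 1.1%·(365−d)] / 365 = €18803.16
Solving gives d = 254, so the new rate took effect on 12 September 2013.

254 days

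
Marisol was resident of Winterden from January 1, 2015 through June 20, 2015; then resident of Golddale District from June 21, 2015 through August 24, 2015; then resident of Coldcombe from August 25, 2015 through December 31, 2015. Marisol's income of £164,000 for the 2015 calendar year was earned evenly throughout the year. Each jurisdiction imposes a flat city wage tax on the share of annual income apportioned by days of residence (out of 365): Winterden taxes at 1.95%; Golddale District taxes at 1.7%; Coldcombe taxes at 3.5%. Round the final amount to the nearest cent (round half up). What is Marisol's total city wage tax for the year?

£4,023.39

Winterden, January 1 – June 20, 2015: 171 days → £164,000 × 1.95% × 171/365 = £1,498.2411
Golddale District, June 21 – August 24, 2015: 65 days → £164,000 × 1.7% × 65/365 = £496.4932
Coldcombe, August 25 – December 31, 2015: 129 days → £164,000 × 3.5% × 129/365 = £2,028.6575
Total = £4,023.3918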